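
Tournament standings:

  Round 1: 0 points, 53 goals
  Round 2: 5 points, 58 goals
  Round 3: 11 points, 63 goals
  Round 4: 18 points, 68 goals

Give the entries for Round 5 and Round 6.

For the points, differences are 5, 6, 7, … (increasing by 1 each time): 0, 5, 11, 18 → 26 → 35.
Goals: +5 each step; 53, 58, 63, 68 → 73 → 78.
Putting the parts together: 26 points, 73 goals and then 35 points, 78 goals.

26 points, 73 goals; 35 points, 78 goals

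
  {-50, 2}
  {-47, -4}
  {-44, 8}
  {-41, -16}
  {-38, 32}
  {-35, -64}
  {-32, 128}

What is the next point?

First slot: +3 each step, so -50, -47, -44, -41, -38, -35, -32 → -29.
Second slot: ×(-2) each step, so 2, -4, 8, -16, 32, -64, 128 → -256.
Putting it together: {-29, -256}.

{-29, -256}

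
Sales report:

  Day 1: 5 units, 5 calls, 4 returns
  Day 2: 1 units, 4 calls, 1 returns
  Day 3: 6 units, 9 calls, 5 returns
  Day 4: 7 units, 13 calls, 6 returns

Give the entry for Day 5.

Units — each term is the sum of the two before it: 5, 1, 6, 7 → 13.
Calls goes 5, 4, 9, 13 → 22 (each term is the sum of the two before it).
Returns: each term is the sum of the two before it, so 4, 1, 5, 6 → 11.
Combining the parts gives 13 units, 22 calls, 11 returns.

13 units, 22 calls, 11 returns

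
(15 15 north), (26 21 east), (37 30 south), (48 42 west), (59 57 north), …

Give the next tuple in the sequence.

First part: 15, 26, 37, 48, 59 → 70 (+11 each step).
Second part — differences are 6, 9, 12, … (increasing by 3 each time): 15, 21, 30, 42, 57 → 75.
Direction goes north, east, south, west, north → east (repeats north → east → south → west).
So the next tuple is (70 75 east).

(70 75 east)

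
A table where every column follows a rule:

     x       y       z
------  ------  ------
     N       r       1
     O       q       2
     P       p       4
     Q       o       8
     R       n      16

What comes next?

Column x: N, O, P, Q, R → S (letters move forward 1 place in the alphabet).
Column y: letters move back 1 place in the alphabet; r, q, p, o, n → m.
For the column z, ×2 each step: 1, 2, 4, 8, 16 → 32.
Combining the parts gives S  m  32.

S  m  32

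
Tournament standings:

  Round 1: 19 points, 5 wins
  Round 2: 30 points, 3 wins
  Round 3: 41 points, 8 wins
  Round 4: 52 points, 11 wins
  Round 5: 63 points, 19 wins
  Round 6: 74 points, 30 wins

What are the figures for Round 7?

Points — +11 each step: 19, 30, 41, 52, 63, 74 → 85.
Wins: each term is the sum of the two before it; 5, 3, 8, 11, 19, 30 → 49.
Putting it together: 85 points, 49 wins.

85 points, 49 wins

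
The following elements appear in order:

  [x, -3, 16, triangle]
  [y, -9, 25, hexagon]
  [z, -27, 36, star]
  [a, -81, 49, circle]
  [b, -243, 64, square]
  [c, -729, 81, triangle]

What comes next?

[d, -2187, 100, hexagon]

Letter: letters move forward 1 place in the alphabet, wrapping Z→A, so x, y, z, a, b, c → d.
Second coordinate: ×3 each step, so -3, -9, -27, -81, -243, -729 → -2187.
For the third coordinate, perfect squares: 4², 5², 6², …: 16, 25, 36, 49, 64, 81 → 100.
Shape goes triangle, hexagon, star, circle, square, triangle → hexagon (repeats triangle → hexagon → star → circle → square).
Putting it together: [d, -2187, 100, hexagon].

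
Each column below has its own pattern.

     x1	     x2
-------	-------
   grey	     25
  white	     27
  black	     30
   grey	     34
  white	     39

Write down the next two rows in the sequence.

black  45; grey  52

Column x1: grey, white, black, grey, white → black → grey (repeats grey → white → black).
Column x2 goes 25, 27, 30, 34, 39 → 45 → 52 (differences are 2, 3, 4, … (increasing by 1 each time)).
So the next two rows are black  45 and grey  52.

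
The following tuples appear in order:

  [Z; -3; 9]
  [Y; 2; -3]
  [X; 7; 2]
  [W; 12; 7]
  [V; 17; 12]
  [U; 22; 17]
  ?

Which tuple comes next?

Letter goes Z, Y, X, W, V, U → T (letters move back 1 place in the alphabet).
Second component: +5 each step, so -3, 2, 7, 12, 17, 22 → 27.
Third component — always the previous value of the second component: 9, -3, 2, 7, 12, 17 → 22.
Putting it together: [T; 27; 22].

[T; 27; 22]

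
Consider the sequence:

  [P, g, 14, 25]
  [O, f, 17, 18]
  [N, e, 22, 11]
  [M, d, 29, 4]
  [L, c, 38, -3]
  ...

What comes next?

First letter: P, O, N, M, L → K (letters move back 1 place in the alphabet).
Second letter goes g, f, e, d, c → b (letters move back 1 place in the alphabet).
Third coordinate: 14, 17, 22, 29, 38 → 49 (differences are 3, 5, 7, … (increasing by 2 each time)).
Fourth coordinate: −7 each step, so 25, 18, 11, 4, -3 → -10.
Combining the parts gives [K, b, 49, -10].

[K, b, 49, -10]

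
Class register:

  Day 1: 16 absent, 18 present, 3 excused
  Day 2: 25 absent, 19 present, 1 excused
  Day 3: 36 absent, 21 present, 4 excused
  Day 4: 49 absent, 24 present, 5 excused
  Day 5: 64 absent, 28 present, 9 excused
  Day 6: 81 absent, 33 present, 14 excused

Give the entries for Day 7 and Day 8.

100 absent, 39 present, 23 excused; 121 absent, 46 present, 37 excused

Absent: perfect squares: 4², 5², 6², …, so 16, 25, 36, 49, 64, 81 → 100 → 121.
Present — differences are 1, 2, 3, … (increasing by 1 each time): 18, 19, 21, 24, 28, 33 → 39 → 46.
Excused: 3, 1, 4, 5, 9, 14 → 23 → 37 (each term is the sum of the two before it).
So the next two lines are 100 absent, 39 present, 23 excused and 121 absent, 46 present, 37 excused.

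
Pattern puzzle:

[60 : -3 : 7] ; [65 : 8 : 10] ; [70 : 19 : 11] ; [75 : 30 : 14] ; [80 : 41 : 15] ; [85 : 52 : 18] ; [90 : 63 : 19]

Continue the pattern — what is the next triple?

[95 : 74 : 22]

First slot: 60, 65, 70, 75, 80, 85, 90 → 95 (+5 each step).
Second slot: -3, 8, 19, 30, 41, 52, 63 → 74 (+11 each step).
Third slot — alternating steps +3, +1, +3, +1, …: 7, 10, 11, 14, 15, 18, 19 → 22.
Putting it together: [95 : 74 : 22].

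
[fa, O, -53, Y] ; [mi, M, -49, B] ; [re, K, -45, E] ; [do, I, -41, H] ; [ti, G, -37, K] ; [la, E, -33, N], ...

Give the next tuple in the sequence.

[sol, C, -29, Q]

Note goes fa, mi, re, do, ti, la → sol (runs backward through the solfège scale do→ti).
For the first letter, letters move back 2 places in the alphabet: O, M, K, I, G, E → C.
Third entry: -53, -49, -45, -41, -37, -33 → -29 (+4 each step).
Second letter: letters move forward 3 places in the alphabet, wrapping Z→A, so Y, B, E, H, K, N → Q.
So the next tuple is [sol, C, -29, Q].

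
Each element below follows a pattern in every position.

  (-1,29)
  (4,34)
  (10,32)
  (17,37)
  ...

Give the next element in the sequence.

First entry goes -1, 4, 10, 17 → 25 (differences are 5, 6, 7, … (increasing by 1 each time)).
For the second entry, alternating steps +5, −2, +5, −2, …: 29, 34, 32, 37 → 35.
Putting it together: (25,35).

(25,35)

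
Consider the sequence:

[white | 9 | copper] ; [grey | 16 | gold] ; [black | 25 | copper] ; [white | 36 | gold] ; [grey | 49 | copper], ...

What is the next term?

Shade: white, grey, black, white, grey → black (repeats white → grey → black).
Second entry: perfect squares: 3², 4², 5², …, so 9, 16, 25, 36, 49 → 64.
Metal: alternates copper ↔ gold; copper, gold, copper, gold, copper → gold.
Putting it together: [black | 64 | gold].

[black | 64 | gold]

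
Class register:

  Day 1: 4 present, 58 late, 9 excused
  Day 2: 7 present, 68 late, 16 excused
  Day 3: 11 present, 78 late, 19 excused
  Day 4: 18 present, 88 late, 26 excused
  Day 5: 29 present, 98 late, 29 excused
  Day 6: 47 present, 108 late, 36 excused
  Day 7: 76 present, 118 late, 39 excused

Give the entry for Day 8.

Present: each term is the sum of the two before it; 4, 7, 11, 18, 29, 47, 76 → 123.
Late: +10 each step; 58, 68, 78, 88, 98, 108, 118 → 128.
Excused goes 9, 16, 19, 26, 29, 36, 39 → 46 (alternating steps +7, +3, +7, +3, …).
So the next line is 123 present, 128 late, 46 excused.

123 present, 128 late, 46 excused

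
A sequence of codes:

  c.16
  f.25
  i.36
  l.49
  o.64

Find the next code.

r.81

Letter goes c, f, i, l, o → r (letters move forward 3 places in the alphabet).
Second component goes 16, 25, 36, 49, 64 → 81 (perfect squares: 4², 5², 6², …).
Putting it together: r.81.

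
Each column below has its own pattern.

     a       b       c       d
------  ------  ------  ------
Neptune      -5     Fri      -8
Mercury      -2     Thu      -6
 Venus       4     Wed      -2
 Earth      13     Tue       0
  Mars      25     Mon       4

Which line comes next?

Column a: runs through the planets Mercury→Neptune; Neptune, Mercury, Venus, Earth, Mars → Jupiter.
Column b goes -5, -2, 4, 13, 25 → 40 (differences are 3, 6, 9, … (increasing by 3 each time)).
Column c goes Fri, Thu, Wed, Tue, Mon → Sun (runs backward through the weekdays Mon→Sun).
Column d: alternating steps +2, +4, +2, +4, …; -8, -6, -2, 0, 4 → 6.
Putting it together: Jupiter  40  Sun  6.

Jupiter  40  Sun  6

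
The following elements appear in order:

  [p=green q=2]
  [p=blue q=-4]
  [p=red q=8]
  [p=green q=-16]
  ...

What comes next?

[p=blue q=32]

P — repeats green → blue → red: green, blue, red, green → blue.
Q: ×(-2) each step; 2, -4, 8, -16 → 32.
Combining the parts gives [p=blue q=32].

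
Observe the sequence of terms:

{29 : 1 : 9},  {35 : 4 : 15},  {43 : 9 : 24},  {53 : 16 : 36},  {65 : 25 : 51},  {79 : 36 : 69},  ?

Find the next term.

First part — differences are 6, 8, 10, … (increasing by 2 each time): 29, 35, 43, 53, 65, 79 → 95.
Second part: perfect squares: 1², 2², 3², …; 1, 4, 9, 16, 25, 36 → 49.
For the third part, differences are 6, 9, 12, … (increasing by 3 each time): 9, 15, 24, 36, 51, 69 → 90.
Putting it together: {95 : 49 : 90}.

{95 : 49 : 90}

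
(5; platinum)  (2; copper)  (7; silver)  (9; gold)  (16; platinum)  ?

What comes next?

(25; copper)

First component goes 5, 2, 7, 9, 16 → 25 (each term is the sum of the two before it).
Metal: repeats platinum → copper → silver → gold; platinum, copper, silver, gold, platinum → copper.
Putting it together: (25; copper).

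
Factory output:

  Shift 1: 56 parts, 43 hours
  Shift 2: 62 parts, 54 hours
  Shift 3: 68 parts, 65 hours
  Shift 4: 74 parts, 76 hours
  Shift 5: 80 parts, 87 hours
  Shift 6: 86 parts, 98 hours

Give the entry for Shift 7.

Parts: 56, 62, 68, 74, 80, 86 → 92 (+6 each step).
For the hours, +11 each step: 43, 54, 65, 76, 87, 98 → 109.
Putting it together: 92 parts, 109 hours.

92 parts, 109 hours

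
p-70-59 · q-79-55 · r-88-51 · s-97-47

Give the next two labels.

For the letter, letters move forward 1 place in the alphabet: p, q, r, s → t → u.
Second component goes 70, 79, 88, 97 → 106 → 115 (+9 each step).
Third component: −4 each step, so 59, 55, 51, 47 → 43 → 39.
Putting the parts together: t-106-43 and then u-115-39.

t-106-43, u-115-39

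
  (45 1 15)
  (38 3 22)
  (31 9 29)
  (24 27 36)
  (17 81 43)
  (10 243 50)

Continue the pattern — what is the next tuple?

(3 729 57)

First component: 45, 38, 31, 24, 17, 10 → 3 (−7 each step).
Second component: 1, 3, 9, 27, 81, 243 → 729 (×3 each step).
Third component — together with the first component always sums to 60: 15, 22, 29, 36, 43, 50 → 57.
Combining the parts gives (3 729 57).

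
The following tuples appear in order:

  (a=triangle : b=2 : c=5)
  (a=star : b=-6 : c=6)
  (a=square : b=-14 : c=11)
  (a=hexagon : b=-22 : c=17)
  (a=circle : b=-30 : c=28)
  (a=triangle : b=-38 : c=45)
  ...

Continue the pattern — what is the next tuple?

A: repeats triangle → star → square → hexagon → circle; triangle, star, square, hexagon, circle, triangle → star.
B: −8 each step; 2, -6, -14, -22, -30, -38 → -46.
C: 5, 6, 11, 17, 28, 45 → 73 (each term is the sum of the two before it).
Combining the parts gives (a=star : b=-46 : c=73).

(a=star : b=-46 : c=73)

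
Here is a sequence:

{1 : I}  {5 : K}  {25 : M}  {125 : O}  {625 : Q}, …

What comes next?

For the first component, ×5 each step: 1, 5, 25, 125, 625 → 3125.
For the letter, letters move forward 2 places in the alphabet: I, K, M, O, Q → S.
Putting it together: {3125 : S}.

{3125 : S}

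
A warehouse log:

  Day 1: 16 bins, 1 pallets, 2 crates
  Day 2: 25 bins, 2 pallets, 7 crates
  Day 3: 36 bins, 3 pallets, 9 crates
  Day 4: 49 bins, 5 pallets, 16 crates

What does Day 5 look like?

Bins: perfect squares: 4², 5², 6², …, so 16, 25, 36, 49 → 64.
Pallets — each term is the sum of the two before it: 1, 2, 3, 5 → 8.
For the crates, each term is the sum of the two before it: 2, 7, 9, 16 → 25.
So the next record is 64 bins, 8 pallets, 25 crates.

64 bins, 8 pallets, 25 crates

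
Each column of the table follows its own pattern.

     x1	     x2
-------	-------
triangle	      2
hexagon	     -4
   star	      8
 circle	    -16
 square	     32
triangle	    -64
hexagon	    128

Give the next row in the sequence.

star  -256

Column x1: triangle, hexagon, star, circle, square, triangle, hexagon → star (repeats triangle → hexagon → star → circle → square).
Column x2: 2, -4, 8, -16, 32, -64, 128 → -256 (×(-2) each step).
So the next row is star  -256.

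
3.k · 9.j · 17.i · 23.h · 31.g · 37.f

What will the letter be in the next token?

e

First component — alternating steps +6, +8, +6, +8, …: 3, 9, 17, 23, 31, 37 → 45.
Letter: letters move back 1 place in the alphabet; k, j, i, h, g, f → e.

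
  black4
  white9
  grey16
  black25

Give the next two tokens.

white36, grey49

Shade: repeats black → white → grey, so black, white, grey, black → white → grey.
Second component: perfect squares: 2², 3², 4², …, so 4, 9, 16, 25 → 36 → 49.
Putting the parts together: white36 and then grey49.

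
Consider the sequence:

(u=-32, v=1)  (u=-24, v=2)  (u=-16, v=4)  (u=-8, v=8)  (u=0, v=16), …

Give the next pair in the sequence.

(u=8, v=32)

For the u, +8 each step: -32, -24, -16, -8, 0 → 8.
V — ×2 each step: 1, 2, 4, 8, 16 → 32.
Putting it together: (u=8, v=32).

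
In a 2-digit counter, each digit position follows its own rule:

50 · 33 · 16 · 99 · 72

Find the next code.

55

First digit: −2 each step, mod 10; 5, 3, 1, 9, 7 → 5.
Second digit: +3 each step, mod 10; 0, 3, 6, 9, 2 → 5.
Combining the parts gives 55.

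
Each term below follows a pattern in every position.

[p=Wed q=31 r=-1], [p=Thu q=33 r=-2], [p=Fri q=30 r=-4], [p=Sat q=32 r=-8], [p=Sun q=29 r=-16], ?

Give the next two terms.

[p=Mon q=31 r=-32], [p=Tue q=28 r=-64]

For the p, runs through the weekdays Mon→Sun: Wed, Thu, Fri, Sat, Sun → Mon → Tue.
Q: 31, 33, 30, 32, 29 → 31 → 28 (alternating steps +2, −3, +2, −3, …).
R — ×2 each step: -1, -2, -4, -8, -16 → -32 → -64.
So the next two terms are [p=Mon q=31 r=-32] and [p=Tue q=28 r=-64].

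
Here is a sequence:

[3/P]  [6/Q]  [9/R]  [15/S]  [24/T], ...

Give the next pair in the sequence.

For the first entry, each term is the sum of the two before it: 3, 6, 9, 15, 24 → 39.
Letter goes P, Q, R, S, T → U (letters move forward 1 place in the alphabet).
So the next pair is [39/U].

[39/U]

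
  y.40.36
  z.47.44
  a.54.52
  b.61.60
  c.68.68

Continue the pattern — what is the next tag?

d.75.76

Letter: y, z, a, b, c → d (letters move forward 1 place in the alphabet, wrapping Z→A).
Second component: +7 each step, so 40, 47, 54, 61, 68 → 75.
For the third component, +8 each step: 36, 44, 52, 60, 68 → 76.
Putting it together: d.75.76.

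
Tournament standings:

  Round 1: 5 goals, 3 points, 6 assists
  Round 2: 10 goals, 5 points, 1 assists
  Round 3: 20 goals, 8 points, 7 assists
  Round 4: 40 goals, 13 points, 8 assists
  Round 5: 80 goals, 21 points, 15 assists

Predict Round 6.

For the goals, ×2 each step: 5, 10, 20, 40, 80 → 160.
Points: each term is the sum of the two before it; 3, 5, 8, 13, 21 → 34.
Assists — each term is the sum of the two before it: 6, 1, 7, 8, 15 → 23.
So the next record is 160 goals, 34 points, 23 assists.

160 goals, 34 points, 23 assists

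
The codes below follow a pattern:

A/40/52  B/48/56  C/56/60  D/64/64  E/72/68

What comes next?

F/80/72

For the letter, letters move forward 1 place in the alphabet: A, B, C, D, E → F.
Second component: +8 each step, so 40, 48, 56, 64, 72 → 80.
Third component — +4 each step: 52, 56, 60, 64, 68 → 72.
Combining the parts gives F/80/72.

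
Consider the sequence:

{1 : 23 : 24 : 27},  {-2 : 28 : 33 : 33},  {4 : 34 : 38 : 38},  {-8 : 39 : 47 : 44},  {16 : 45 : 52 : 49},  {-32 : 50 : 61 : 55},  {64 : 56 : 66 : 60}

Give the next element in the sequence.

{-128 : 61 : 75 : 66}

First component goes 1, -2, 4, -8, 16, -32, 64 → -128 (×(-2) each step).
Second component goes 23, 28, 34, 39, 45, 50, 56 → 61 (alternating steps +5, +6, +5, +6, …).
For the third component, alternating steps +9, +5, +9, +5, …: 24, 33, 38, 47, 52, 61, 66 → 75.
For the fourth component, alternating steps +6, +5, +6, +5, …: 27, 33, 38, 44, 49, 55, 60 → 66.
So the next element is {-128 : 61 : 75 : 66}.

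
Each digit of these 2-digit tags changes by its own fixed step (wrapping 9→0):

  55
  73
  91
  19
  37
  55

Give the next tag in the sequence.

First digit: +2 each step, mod 10; 5, 7, 9, 1, 3, 5 → 7.
Second digit: 5, 3, 1, 9, 7, 5 → 3 (−2 each step, mod 10).
So the next tag is 73.

73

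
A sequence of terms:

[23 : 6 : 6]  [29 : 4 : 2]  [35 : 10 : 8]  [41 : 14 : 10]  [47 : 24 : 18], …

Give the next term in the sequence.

First value — +6 each step: 23, 29, 35, 41, 47 → 53.
Second value: each term is the sum of the two before it, so 6, 4, 10, 14, 24 → 38.
Third value: each term is the sum of the two before it, so 6, 2, 8, 10, 18 → 28.
Combining the parts gives [53 : 38 : 28].

[53 : 38 : 28]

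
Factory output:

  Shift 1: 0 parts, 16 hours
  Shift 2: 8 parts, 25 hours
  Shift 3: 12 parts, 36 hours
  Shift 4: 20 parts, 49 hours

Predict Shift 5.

Parts goes 0, 8, 12, 20 → 24 (alternating steps +8, +4, +8, +4, …).
Hours — perfect squares: 4², 5², 6², …: 16, 25, 36, 49 → 64.
So the next row is 24 parts, 64 hours.

24 parts, 64 hours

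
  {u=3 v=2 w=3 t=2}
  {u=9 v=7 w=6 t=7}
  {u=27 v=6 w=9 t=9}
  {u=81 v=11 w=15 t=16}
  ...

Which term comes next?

U goes 3, 9, 27, 81 → 243 (×3 each step).
V: alternating steps +5, −1, +5, −1, …, so 2, 7, 6, 11 → 10.
W: each term is the sum of the two before it; 3, 6, 9, 15 → 24.
T goes 2, 7, 9, 16 → 25 (each term is the sum of the two before it).
Putting it together: {u=243 v=10 w=24 t=25}.

{u=243 v=10 w=24 t=25}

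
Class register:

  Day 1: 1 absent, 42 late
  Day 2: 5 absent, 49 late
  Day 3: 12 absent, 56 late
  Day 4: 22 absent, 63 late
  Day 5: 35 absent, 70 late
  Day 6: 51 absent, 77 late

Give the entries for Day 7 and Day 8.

70 absent, 84 late; 92 absent, 91 late

For the absent, differences are 4, 7, 10, … (increasing by 3 each time): 1, 5, 12, 22, 35, 51 → 70 → 92.
Late — +7 each step: 42, 49, 56, 63, 70, 77 → 84 → 91.
Putting the parts together: 70 absent, 84 late and then 92 absent, 91 late.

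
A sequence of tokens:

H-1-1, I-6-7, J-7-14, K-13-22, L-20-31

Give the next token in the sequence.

Letter: letters move forward 1 place in the alphabet; H, I, J, K, L → M.
Second component: 1, 6, 7, 13, 20 → 33 (each term is the sum of the two before it).
Third component: differences are 6, 7, 8, … (increasing by 1 each time); 1, 7, 14, 22, 31 → 41.
Combining the parts gives M-33-41.

M-33-41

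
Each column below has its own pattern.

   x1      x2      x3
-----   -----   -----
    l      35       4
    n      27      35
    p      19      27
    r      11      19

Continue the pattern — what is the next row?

Column x1: letters move forward 2 places in the alphabet; l, n, p, r → t.
Column x2 — −8 each step: 35, 27, 19, 11 → 3.
Column x3: 4, 35, 27, 19 → 11 (always the previous value of the column x2).
Putting it together: t  3  11.

t  3  11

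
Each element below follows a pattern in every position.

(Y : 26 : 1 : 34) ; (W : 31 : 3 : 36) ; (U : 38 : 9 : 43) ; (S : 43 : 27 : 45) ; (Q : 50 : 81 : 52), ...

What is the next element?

Letter — letters move back 2 places in the alphabet: Y, W, U, S, Q → O.
For the second part, alternating steps +5, +7, +5, +7, …: 26, 31, 38, 43, 50 → 55.
Third part: ×3 each step, so 1, 3, 9, 27, 81 → 243.
Fourth part: alternating steps +2, +7, +2, +7, …; 34, 36, 43, 45, 52 → 54.
So the next element is (O : 55 : 243 : 54).

(O : 55 : 243 : 54)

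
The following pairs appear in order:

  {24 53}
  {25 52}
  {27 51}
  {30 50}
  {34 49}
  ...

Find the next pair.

{39 48}

First component: differences are 1, 2, 3, … (increasing by 1 each time); 24, 25, 27, 30, 34 → 39.
For the second component, −1 each step: 53, 52, 51, 50, 49 → 48.
Combining the parts gives {39 48}.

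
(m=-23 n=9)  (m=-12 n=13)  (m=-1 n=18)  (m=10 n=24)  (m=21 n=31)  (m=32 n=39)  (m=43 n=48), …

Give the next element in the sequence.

(m=54 n=58)

M: +11 each step, so -23, -12, -1, 10, 21, 32, 43 → 54.
N: differences are 4, 5, 6, … (increasing by 1 each time); 9, 13, 18, 24, 31, 39, 48 → 58.
Combining the parts gives (m=54 n=58).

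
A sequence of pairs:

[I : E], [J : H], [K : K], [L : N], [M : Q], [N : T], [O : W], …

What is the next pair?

First letter: I, J, K, L, M, N, O → P (letters move forward 1 place in the alphabet).
For the second letter, letters move forward 3 places in the alphabet: E, H, K, N, Q, T, W → Z.
Putting it together: [P : Z].

[P : Z]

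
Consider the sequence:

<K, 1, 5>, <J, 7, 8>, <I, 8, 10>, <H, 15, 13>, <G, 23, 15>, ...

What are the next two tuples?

For the letter, letters move back 1 place in the alphabet: K, J, I, H, G → F → E.
Second value: 1, 7, 8, 15, 23 → 38 → 61 (each term is the sum of the two before it).
Third value goes 5, 8, 10, 13, 15 → 18 → 20 (alternating steps +3, +2, +3, +2, …).
Putting the parts together: <F, 38, 18> and then <E, 61, 20>.

<F, 38, 18>, <E, 61, 20>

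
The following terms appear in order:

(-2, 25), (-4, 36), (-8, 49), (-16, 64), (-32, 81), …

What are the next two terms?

(-64, 100), (-128, 121)

First value: -2, -4, -8, -16, -32 → -64 → -128 (×2 each step).
Second value — perfect squares: 5², 6², 7², …: 25, 36, 49, 64, 81 → 100 → 121.
Putting the parts together: (-64, 100) and then (-128, 121).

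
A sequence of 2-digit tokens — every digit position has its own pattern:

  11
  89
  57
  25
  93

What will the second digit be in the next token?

Second digit: −2 each step, mod 10, so 1, 9, 7, 5, 3 → 1.

1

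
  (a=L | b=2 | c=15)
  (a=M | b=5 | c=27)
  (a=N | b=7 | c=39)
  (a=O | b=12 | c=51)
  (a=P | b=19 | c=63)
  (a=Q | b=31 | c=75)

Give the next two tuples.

A: L, M, N, O, P, Q → R → S (letters move forward 1 place in the alphabet).
B — each term is the sum of the two before it: 2, 5, 7, 12, 19, 31 → 50 → 81.
C: 15, 27, 39, 51, 63, 75 → 87 → 99 (+12 each step).
So the next two tuples are (a=R | b=50 | c=87) and (a=S | b=81 | c=99).

(a=R | b=50 | c=87), (a=S | b=81 | c=99)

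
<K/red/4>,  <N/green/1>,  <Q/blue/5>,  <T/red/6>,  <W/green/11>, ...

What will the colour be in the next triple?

Colour: repeats red → green → blue, so red, green, blue, red, green → blue.

blue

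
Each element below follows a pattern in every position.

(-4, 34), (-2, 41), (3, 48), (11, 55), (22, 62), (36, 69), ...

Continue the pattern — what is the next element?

(53, 76)

For the first part, differences are 2, 5, 8, … (increasing by 3 each time): -4, -2, 3, 11, 22, 36 → 53.
Second part — +7 each step: 34, 41, 48, 55, 62, 69 → 76.
Combining the parts gives (53, 76).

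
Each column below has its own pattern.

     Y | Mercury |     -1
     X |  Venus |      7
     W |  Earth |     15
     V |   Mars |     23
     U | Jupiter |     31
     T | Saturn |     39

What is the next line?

Letter: letters move back 1 place in the alphabet, so Y, X, W, V, U, T → S.
Planet: runs through the planets Mercury→Neptune, so Mercury, Venus, Earth, Mars, Jupiter, Saturn → Uranus.
Third component — +8 each step: -1, 7, 15, 23, 31, 39 → 47.
Combining the parts gives S  Uranus  47.

S  Uranus  47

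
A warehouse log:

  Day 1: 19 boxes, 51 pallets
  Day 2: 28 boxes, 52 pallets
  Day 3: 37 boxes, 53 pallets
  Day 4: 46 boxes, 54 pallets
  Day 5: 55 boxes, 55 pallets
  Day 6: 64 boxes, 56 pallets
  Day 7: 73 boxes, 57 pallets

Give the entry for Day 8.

Boxes: +9 each step; 19, 28, 37, 46, 55, 64, 73 → 82.
For the pallets, +1 each step: 51, 52, 53, 54, 55, 56, 57 → 58.
Combining the parts gives 82 boxes, 58 pallets.

82 boxes, 58 pallets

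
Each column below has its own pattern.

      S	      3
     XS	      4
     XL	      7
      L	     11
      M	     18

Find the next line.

Size goes S, XS, XL, L, M → S (runs backward through clothing sizes XS→XL).
Second component: 3, 4, 7, 11, 18 → 29 (each term is the sum of the two before it).
Combining the parts gives S  29.

S  29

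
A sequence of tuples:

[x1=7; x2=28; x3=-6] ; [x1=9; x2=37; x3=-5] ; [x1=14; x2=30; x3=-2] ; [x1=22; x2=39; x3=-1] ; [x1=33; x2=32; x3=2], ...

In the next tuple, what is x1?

47

For the x1, differences are 2, 5, 8, … (increasing by 3 each time): 7, 9, 14, 22, 33 → 47.
X2: alternating steps +9, −7, +9, −7, …, so 28, 37, 30, 39, 32 → 41.
For the x3, alternating steps +1, +3, +1, +3, …: -6, -5, -2, -1, 2 → 3.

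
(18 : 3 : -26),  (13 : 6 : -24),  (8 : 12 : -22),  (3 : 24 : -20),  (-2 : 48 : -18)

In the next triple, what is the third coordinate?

-16

First coordinate: −5 each step, so 18, 13, 8, 3, -2 → -7.
Second coordinate: ×2 each step, so 3, 6, 12, 24, 48 → 96.
Third coordinate: +2 each step; -26, -24, -22, -20, -18 → -16.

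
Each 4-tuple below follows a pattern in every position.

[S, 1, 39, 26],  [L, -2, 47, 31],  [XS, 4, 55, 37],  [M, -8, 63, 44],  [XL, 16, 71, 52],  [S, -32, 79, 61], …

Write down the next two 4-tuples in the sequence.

[L, 64, 87, 71], [XS, -128, 95, 82]

Size: repeats S → L → XS → M → XL, so S, L, XS, M, XL, S → L → XS.
Second value: ×(-2) each step, so 1, -2, 4, -8, 16, -32 → 64 → -128.
Third value goes 39, 47, 55, 63, 71, 79 → 87 → 95 (+8 each step).
Fourth value goes 26, 31, 37, 44, 52, 61 → 71 → 82 (differences are 5, 6, 7, … (increasing by 1 each time)).
So the next two 4-tuples are [L, 64, 87, 71] and [XS, -128, 95, 82].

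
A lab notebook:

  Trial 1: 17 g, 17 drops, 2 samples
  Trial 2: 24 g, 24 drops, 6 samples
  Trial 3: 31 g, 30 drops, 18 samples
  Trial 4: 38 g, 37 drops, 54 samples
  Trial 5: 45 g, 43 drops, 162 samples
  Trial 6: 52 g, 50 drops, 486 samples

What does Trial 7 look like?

G goes 17, 24, 31, 38, 45, 52 → 59 (+7 each step).
Drops: alternating steps +7, +6, +7, +6, …, so 17, 24, 30, 37, 43, 50 → 56.
Samples: ×3 each step; 2, 6, 18, 54, 162, 486 → 1458.
So the next row is 59 g, 56 drops, 1458 samples.

59 g, 56 drops, 1458 samples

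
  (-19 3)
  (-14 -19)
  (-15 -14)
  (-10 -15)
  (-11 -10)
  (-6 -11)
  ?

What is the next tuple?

First part: alternating steps +5, −1, +5, −1, …; -19, -14, -15, -10, -11, -6 → -7.
Second part: 3, -19, -14, -15, -10, -11 → -6 (always the previous value of the first part).
Putting it together: (-7 -6).

(-7 -6)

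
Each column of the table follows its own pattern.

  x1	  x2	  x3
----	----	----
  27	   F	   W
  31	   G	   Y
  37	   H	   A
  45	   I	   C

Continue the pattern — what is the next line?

Column x1: differences are 4, 6, 8, … (increasing by 2 each time), so 27, 31, 37, 45 → 55.
Column x2 — letters move forward 1 place in the alphabet: F, G, H, I → J.
For the column x3, letters move forward 2 places in the alphabet, wrapping Z→A: W, Y, A, C → E.
So the next line is 55  J  E.

55  J  E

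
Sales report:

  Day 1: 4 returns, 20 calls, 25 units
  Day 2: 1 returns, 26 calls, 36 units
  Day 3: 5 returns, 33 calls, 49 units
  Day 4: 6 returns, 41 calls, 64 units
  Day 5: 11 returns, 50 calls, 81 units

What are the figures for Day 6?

17 returns, 60 calls, 100 units

Returns: each term is the sum of the two before it; 4, 1, 5, 6, 11 → 17.
Calls — differences are 6, 7, 8, … (increasing by 1 each time): 20, 26, 33, 41, 50 → 60.
For the units, perfect squares: 5², 6², 7², …: 25, 36, 49, 64, 81 → 100.
So the next line is 17 returns, 60 calls, 100 units.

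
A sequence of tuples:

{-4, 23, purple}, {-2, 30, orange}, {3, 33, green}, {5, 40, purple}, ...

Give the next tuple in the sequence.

{10, 43, orange}

First component goes -4, -2, 3, 5 → 10 (alternating steps +2, +5, +2, +5, …).
Second component — alternating steps +7, +3, +7, +3, …: 23, 30, 33, 40 → 43.
Colour goes purple, orange, green, purple → orange (repeats purple → orange → green).
So the next tuple is {10, 43, orange}.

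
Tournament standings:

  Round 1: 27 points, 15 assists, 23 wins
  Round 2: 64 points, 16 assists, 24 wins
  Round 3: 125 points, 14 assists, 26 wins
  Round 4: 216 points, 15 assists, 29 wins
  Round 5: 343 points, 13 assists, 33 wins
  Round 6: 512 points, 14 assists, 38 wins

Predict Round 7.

Points goes 27, 64, 125, 216, 343, 512 → 729 (perfect cubes: 3³, 4³, 5³, …).
Assists: alternating steps +1, −2, +1, −2, …; 15, 16, 14, 15, 13, 14 → 12.
Wins goes 23, 24, 26, 29, 33, 38 → 44 (differences are 1, 2, 3, … (increasing by 1 each time)).
Putting it together: 729 points, 12 assists, 44 wins.

729 points, 12 assists, 44 wins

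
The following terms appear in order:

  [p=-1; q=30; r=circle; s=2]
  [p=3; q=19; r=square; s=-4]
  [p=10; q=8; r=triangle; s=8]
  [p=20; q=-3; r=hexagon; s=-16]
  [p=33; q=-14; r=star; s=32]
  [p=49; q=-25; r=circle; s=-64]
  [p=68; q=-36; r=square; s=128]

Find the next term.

[p=90; q=-47; r=triangle; s=-256]

P: -1, 3, 10, 20, 33, 49, 68 → 90 (differences are 4, 7, 10, … (increasing by 3 each time)).
Q goes 30, 19, 8, -3, -14, -25, -36 → -47 (−11 each step).
R: repeats circle → square → triangle → hexagon → star, so circle, square, triangle, hexagon, star, circle, square → triangle.
For the s, ×(-2) each step: 2, -4, 8, -16, 32, -64, 128 → -256.
Combining the parts gives [p=90; q=-47; r=triangle; s=-256].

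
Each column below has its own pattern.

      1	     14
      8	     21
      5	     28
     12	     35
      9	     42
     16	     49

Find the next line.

First component goes 1, 8, 5, 12, 9, 16 → 13 (alternating steps +7, −3, +7, −3, …).
Second component: 14, 21, 28, 35, 42, 49 → 56 (+7 each step).
So the next line is 13  56.

13  56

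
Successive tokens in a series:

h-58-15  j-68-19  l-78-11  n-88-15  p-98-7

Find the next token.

r-108-11

Letter: letters move forward 2 places in the alphabet; h, j, l, n, p → r.
Second component: 58, 68, 78, 88, 98 → 108 (+10 each step).
Third component: 15, 19, 11, 15, 7 → 11 (alternating steps +4, −8, +4, −8, …).
Putting it together: r-108-11.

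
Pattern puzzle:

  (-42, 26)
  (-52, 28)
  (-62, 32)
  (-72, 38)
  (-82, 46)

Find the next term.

For the first coordinate, −10 each step: -42, -52, -62, -72, -82 → -92.
Second coordinate: differences are 2, 4, 6, … (increasing by 2 each time); 26, 28, 32, 38, 46 → 56.
Putting it together: (-92, 56).

(-92, 56)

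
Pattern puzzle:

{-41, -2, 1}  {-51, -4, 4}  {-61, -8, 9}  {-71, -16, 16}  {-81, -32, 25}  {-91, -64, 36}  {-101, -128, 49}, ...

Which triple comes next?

First slot — −10 each step: -41, -51, -61, -71, -81, -91, -101 → -111.
Second slot: ×2 each step, so -2, -4, -8, -16, -32, -64, -128 → -256.
Third slot goes 1, 4, 9, 16, 25, 36, 49 → 64 (perfect squares: 1², 2², 3², …).
Putting it together: {-111, -256, 64}.

{-111, -256, 64}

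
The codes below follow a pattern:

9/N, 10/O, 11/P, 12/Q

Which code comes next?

13/R

For the first component, +1 each step: 9, 10, 11, 12 → 13.
Letter: letters move forward 1 place in the alphabet, so N, O, P, Q → R.
So the next code is 13/R.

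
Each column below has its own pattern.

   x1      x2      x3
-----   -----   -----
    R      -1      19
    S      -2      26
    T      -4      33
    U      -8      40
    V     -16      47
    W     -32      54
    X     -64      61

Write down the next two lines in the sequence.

Column x1: letters move forward 1 place in the alphabet, so R, S, T, U, V, W, X → Y → Z.
Column x2: ×2 each step, so -1, -2, -4, -8, -16, -32, -64 → -128 → -256.
For the column x3, +7 each step: 19, 26, 33, 40, 47, 54, 61 → 68 → 75.
Putting the parts together: Y  -128  68 and then Z  -256  75.

Y  -128  68; Z  -256  75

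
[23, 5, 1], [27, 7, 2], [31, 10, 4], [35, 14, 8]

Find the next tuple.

First slot: +4 each step; 23, 27, 31, 35 → 39.
Second slot: differences are 2, 3, 4, … (increasing by 1 each time); 5, 7, 10, 14 → 19.
Third slot — ×2 each step: 1, 2, 4, 8 → 16.
Putting it together: [39, 19, 16].

[39, 19, 16]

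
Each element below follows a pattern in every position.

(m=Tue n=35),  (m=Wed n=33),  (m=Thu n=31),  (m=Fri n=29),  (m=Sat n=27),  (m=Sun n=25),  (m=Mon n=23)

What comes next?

M: Tue, Wed, Thu, Fri, Sat, Sun, Mon → Tue (runs through the weekdays Mon→Sun).
N — −2 each step: 35, 33, 31, 29, 27, 25, 23 → 21.
Putting it together: (m=Tue n=21).

(m=Tue n=21)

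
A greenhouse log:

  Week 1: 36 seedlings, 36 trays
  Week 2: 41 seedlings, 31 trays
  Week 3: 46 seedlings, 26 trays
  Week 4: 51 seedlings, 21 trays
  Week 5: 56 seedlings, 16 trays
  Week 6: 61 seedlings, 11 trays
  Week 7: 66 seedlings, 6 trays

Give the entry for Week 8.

Seedlings: 36, 41, 46, 51, 56, 61, 66 → 71 (+5 each step).
Trays — together with the seedlings always sums to 72: 36, 31, 26, 21, 16, 11, 6 → 1.
Combining the parts gives 71 seedlings, 1 trays.

71 seedlings, 1 trays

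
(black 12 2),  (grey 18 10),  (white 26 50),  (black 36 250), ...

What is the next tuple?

Shade: black, grey, white, black → grey (repeats black → grey → white).
Second entry: 12, 18, 26, 36 → 48 (differences are 6, 8, 10, … (increasing by 2 each time)).
Third entry: ×5 each step, so 2, 10, 50, 250 → 1250.
So the next tuple is (grey 48 1250).

(grey 48 1250)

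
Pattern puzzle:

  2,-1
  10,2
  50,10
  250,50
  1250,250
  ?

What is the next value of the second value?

1250

First value: ×5 each step, so 2, 10, 50, 250, 1250 → 6250.
Second value goes -1, 2, 10, 50, 250 → 1250 (always the previous value of the first value).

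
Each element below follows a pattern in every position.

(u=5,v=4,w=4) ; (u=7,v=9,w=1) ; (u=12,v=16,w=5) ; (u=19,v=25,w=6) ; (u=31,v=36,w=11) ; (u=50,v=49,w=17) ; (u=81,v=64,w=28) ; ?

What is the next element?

(u=131,v=81,w=45)

U: 5, 7, 12, 19, 31, 50, 81 → 131 (each term is the sum of the two before it).
V: perfect squares: 2², 3², 4², …, so 4, 9, 16, 25, 36, 49, 64 → 81.
W: each term is the sum of the two before it; 4, 1, 5, 6, 11, 17, 28 → 45.
Putting it together: (u=131,v=81,w=45).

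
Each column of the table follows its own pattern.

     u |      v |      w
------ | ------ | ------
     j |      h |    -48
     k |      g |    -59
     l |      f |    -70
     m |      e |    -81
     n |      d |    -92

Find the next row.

Column u: j, k, l, m, n → o (letters move forward 1 place in the alphabet).
Column v — letters move back 1 place in the alphabet: h, g, f, e, d → c.
Column w — −11 each step: -48, -59, -70, -81, -92 → -103.
Combining the parts gives o  c  -103.

o  c  -103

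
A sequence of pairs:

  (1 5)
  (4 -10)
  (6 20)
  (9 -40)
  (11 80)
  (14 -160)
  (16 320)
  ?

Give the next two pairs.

(19 -640), (21 1280)

First component: 1, 4, 6, 9, 11, 14, 16 → 19 → 21 (alternating steps +3, +2, +3, +2, …).
Second component: ×(-2) each step, so 5, -10, 20, -40, 80, -160, 320 → -640 → 1280.
Putting the parts together: (19 -640) and then (21 1280).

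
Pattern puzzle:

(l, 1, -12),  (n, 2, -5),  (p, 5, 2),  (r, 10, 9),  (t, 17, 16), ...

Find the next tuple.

(v, 26, 23)

Letter — letters move forward 2 places in the alphabet: l, n, p, r, t → v.
Second value: differences are 1, 3, 5, … (increasing by 2 each time); 1, 2, 5, 10, 17 → 26.
For the third value, +7 each step: -12, -5, 2, 9, 16 → 23.
Combining the parts gives (v, 26, 23).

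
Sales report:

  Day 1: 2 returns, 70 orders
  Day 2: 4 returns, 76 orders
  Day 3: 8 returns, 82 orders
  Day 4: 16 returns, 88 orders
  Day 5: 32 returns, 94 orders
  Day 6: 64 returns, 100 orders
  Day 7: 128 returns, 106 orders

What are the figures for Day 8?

Returns goes 2, 4, 8, 16, 32, 64, 128 → 256 (×2 each step).
Orders: +6 each step; 70, 76, 82, 88, 94, 100, 106 → 112.
Combining the parts gives 256 returns, 112 orders.

256 returns, 112 orders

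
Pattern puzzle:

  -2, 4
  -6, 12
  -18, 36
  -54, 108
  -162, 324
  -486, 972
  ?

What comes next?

-1458, 2916

For the first part, ×3 each step: -2, -6, -18, -54, -162, -486 → -1458.
For the second part, ×3 each step: 4, 12, 36, 108, 324, 972 → 2916.
Combining the parts gives -1458, 2916.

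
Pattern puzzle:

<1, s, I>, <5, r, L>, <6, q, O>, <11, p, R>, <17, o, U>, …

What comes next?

<28, n, X>

First value goes 1, 5, 6, 11, 17 → 28 (each term is the sum of the two before it).
For the first letter, letters move back 1 place in the alphabet: s, r, q, p, o → n.
Second letter goes I, L, O, R, U → X (letters move forward 3 places in the alphabet).
Putting it together: <28, n, X>.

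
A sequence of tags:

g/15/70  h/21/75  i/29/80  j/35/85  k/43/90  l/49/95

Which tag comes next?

m/57/100

Letter goes g, h, i, j, k, l → m (letters move forward 1 place in the alphabet).
Second component goes 15, 21, 29, 35, 43, 49 → 57 (alternating steps +6, +8, +6, +8, …).
For the third component, +5 each step: 70, 75, 80, 85, 90, 95 → 100.
Combining the parts gives m/57/100.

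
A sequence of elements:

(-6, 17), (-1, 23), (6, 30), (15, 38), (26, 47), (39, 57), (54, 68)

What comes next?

For the first value, differences are 5, 7, 9, … (increasing by 2 each time): -6, -1, 6, 15, 26, 39, 54 → 71.
Second value goes 17, 23, 30, 38, 47, 57, 68 → 80 (differences are 6, 7, 8, … (increasing by 1 each time)).
Putting it together: (71, 80).

(71, 80)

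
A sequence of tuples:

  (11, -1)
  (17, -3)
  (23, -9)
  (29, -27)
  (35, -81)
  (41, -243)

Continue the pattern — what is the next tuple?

First slot — +6 each step: 11, 17, 23, 29, 35, 41 → 47.
Second slot: -1, -3, -9, -27, -81, -243 → -729 (×3 each step).
Combining the parts gives (47, -729).

(47, -729)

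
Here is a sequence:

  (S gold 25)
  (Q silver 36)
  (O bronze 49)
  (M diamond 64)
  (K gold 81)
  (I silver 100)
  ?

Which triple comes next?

Letter goes S, Q, O, M, K, I → G (letters move back 2 places in the alphabet).
Rank goes gold, silver, bronze, diamond, gold, silver → bronze (repeats gold → silver → bronze → diamond).
Third slot: perfect squares: 5², 6², 7², …, so 25, 36, 49, 64, 81, 100 → 121.
So the next triple is (G bronze 121).

(G bronze 121)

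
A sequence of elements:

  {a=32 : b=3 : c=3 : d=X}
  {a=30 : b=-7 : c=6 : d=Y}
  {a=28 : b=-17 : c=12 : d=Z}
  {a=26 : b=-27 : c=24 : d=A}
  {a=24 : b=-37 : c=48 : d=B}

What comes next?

A — −2 each step: 32, 30, 28, 26, 24 → 22.
B: −10 each step, so 3, -7, -17, -27, -37 → -47.
C: ×2 each step, so 3, 6, 12, 24, 48 → 96.
For the d, letters move forward 1 place in the alphabet, wrapping Z→A: X, Y, Z, A, B → C.
Combining the parts gives {a=22 : b=-47 : c=96 : d=C}.

{a=22 : b=-47 : c=96 : d=C}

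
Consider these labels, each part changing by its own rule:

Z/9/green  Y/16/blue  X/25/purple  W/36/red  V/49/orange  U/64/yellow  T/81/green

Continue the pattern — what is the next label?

Letter: Z, Y, X, W, V, U, T → S (letters move back 1 place in the alphabet).
Second component: perfect squares: 3², 4², 5², …; 9, 16, 25, 36, 49, 64, 81 → 100.
Colour goes green, blue, purple, red, orange, yellow, green → blue (repeats green → blue → purple → red → orange → yellow).
Putting it together: S/100/blue.

S/100/blue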